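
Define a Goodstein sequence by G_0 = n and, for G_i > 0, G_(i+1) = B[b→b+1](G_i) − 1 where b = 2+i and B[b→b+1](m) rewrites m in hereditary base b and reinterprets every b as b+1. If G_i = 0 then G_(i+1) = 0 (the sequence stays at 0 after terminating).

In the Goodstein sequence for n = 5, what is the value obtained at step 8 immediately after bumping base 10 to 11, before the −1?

4383

[0] 5 ≡ 2^2 + 1 (base 2). Lift 3: 28. −1: 27.
[1] 27 ≡ 3^3 (base 3). Lift 4: 256. −1: 255.
[2] 255 ≡ 3·4^3 + 3·4^2 + 3·4 + 3 (base 4). Lift 5: 468. −1: 467.
[3] 467 ≡ 3·5^3 + 3·5^2 + 3·5 + 2 (base 5). Lift 6: 776. −1: 775.
[4] 775 ≡ 3·6^3 + 3·6^2 + 3·6 + 1 (base 6). Lift 7: 1198. −1: 1197.
[5] 1197 ≡ 3·7^3 + 3·7^2 + 3·7 (base 7). Lift 8: 1752. −1: 1751.
[6] 1751 ≡ 3·8^3 + 3·8^2 + 2·8 + 7 (base 8). Lift 9: 2455. −1: 2454.
[7] 2454 ≡ 3·9^3 + 3·9^2 + 2·9 + 6 (base 9). Lift 10: 3326. −1: 3325.
[8] 3325 ≡ 3·10^3 + 3·10^2 + 2·10 + 5 (base 10). Lift 11: 4383. −1: 4382.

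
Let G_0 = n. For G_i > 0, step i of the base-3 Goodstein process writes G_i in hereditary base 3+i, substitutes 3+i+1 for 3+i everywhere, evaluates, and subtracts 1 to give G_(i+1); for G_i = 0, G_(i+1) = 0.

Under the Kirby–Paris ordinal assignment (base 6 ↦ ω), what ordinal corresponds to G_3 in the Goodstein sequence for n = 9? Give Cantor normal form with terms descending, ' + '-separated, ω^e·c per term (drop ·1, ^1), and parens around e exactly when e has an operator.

(0) 9|_3 = 3^2 ↦ 4^2|_4 = 16 ⇒ 15
(1) 15|_4 = 3·4 + 3 ↦ 3·5 + 3|_5 = 18 ⇒ 17
(2) 17|_5 = 3·5 + 2 ↦ 3·6 + 2|_6 = 20 ⇒ 19

ω·3 + 1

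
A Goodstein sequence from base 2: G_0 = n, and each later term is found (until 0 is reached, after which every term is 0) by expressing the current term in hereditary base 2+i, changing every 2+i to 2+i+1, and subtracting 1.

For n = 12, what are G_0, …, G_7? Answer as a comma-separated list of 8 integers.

12, 107, 1065, 15685, 280019, 5764910, 134217867, 3486784574

12 —HB2→ 2^(2 + 1) + 2^2 —bump→ 3^(3 + 1) + 3^3 = 108 —(−1)→ 107
107 —HB3→ 3^(3 + 1) + 2·3^2 + 2·3 + 2 —bump→ 4^(4 + 1) + 2·4^2 + 2·4 + 2 = 1066 —(−1)→ 1065
1065 —HB4→ 4^(4 + 1) + 2·4^2 + 2·4 + 1 —bump→ 5^(5 + 1) + 2·5^2 + 2·5 + 1 = 15686 —(−1)→ 15685
15685 —HB5→ 5^(5 + 1) + 2·5^2 + 2·5 —bump→ 6^(6 + 1) + 2·6^2 + 2·6 = 280020 —(−1)→ 280019
280019 —HB6→ 6^(6 + 1) + 2·6^2 + 6 + 5 —bump→ 7^(7 + 1) + 2·7^2 + 7 + 5 = 5764911 —(−1)→ 5764910
5764910 —HB7→ 7^(7 + 1) + 2·7^2 + 7 + 4 —bump→ 8^(8 + 1) + 2·8^2 + 8 + 4 = 134217868 —(−1)→ 134217867
134217867 —HB8→ 8^(8 + 1) + 2·8^2 + 8 + 3 —bump→ 9^(9 + 1) + 2·9^2 + 9 + 3 = 3486784575 —(−1)→ 3486784574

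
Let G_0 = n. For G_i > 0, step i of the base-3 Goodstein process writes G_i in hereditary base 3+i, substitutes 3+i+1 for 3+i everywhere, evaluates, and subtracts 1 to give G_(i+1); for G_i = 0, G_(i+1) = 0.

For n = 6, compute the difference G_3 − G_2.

G_0 = 6. HB_3(6) = 2·3. Bump = 8. G_1 = 7.
G_1 = 7. HB_4(7) = 4 + 3. Bump = 8. G_2 = 7.
G_2 = 7. HB_5(7) = 5 + 2. Bump = 8. G_3 = 7.

0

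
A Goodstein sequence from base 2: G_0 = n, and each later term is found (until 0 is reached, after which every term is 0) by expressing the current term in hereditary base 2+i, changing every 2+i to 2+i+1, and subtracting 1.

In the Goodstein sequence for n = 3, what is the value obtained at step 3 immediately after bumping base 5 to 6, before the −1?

2

step 0: 3 = 2 + 1; sub 3 for 2: 3 + 1; = 4; G_1 = 4−1 = 3
step 1: 3 = 3; sub 4 for 3: 4; = 4; G_2 = 4−1 = 3
step 2: 3 = 3; sub 5 for 4: 3; = 3; G_3 = 3−1 = 2
step 3: 2 = 2; sub 6 for 5: 2; = 2; G_4 = 2−1 = 1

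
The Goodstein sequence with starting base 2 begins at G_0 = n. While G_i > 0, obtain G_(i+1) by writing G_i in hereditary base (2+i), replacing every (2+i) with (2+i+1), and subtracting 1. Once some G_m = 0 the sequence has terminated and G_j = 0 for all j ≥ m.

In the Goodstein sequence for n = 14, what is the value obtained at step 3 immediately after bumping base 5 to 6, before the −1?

326592

14 —HB2→ 2^(2 + 1) + 2^2 + 2 —bump→ 3^(3 + 1) + 3^3 + 3 = 111 —(−1)→ 110
110 —HB3→ 3^(3 + 1) + 3^3 + 2 —bump→ 4^(4 + 1) + 4^4 + 2 = 1282 —(−1)→ 1281
1281 —HB4→ 4^(4 + 1) + 4^4 + 1 —bump→ 5^(5 + 1) + 5^5 + 1 = 18751 —(−1)→ 18750
18750 —HB5→ 5^(5 + 1) + 5^5 —bump→ 6^(6 + 1) + 6^6 = 326592 —(−1)→ 326591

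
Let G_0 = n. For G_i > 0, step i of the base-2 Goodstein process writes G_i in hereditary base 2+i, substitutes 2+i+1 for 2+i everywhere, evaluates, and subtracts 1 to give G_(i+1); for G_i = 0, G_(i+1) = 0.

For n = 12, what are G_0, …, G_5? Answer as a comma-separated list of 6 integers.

12, 107, 1065, 15685, 280019, 5764910

[0] 12 ≡ 2^(2 + 1) + 2^2 (base 2). Lift 3: 108. −1: 107.
[1] 107 ≡ 3^(3 + 1) + 2·3^2 + 2·3 + 2 (base 3). Lift 4: 1066. −1: 1065.
[2] 1065 ≡ 4^(4 + 1) + 2·4^2 + 2·4 + 1 (base 4). Lift 5: 15686. −1: 15685.
[3] 15685 ≡ 5^(5 + 1) + 2·5^2 + 2·5 (base 5). Lift 6: 280020. −1: 280019.
[4] 280019 ≡ 6^(6 + 1) + 2·6^2 + 6 + 5 (base 6). Lift 7: 5764911. −1: 5764910.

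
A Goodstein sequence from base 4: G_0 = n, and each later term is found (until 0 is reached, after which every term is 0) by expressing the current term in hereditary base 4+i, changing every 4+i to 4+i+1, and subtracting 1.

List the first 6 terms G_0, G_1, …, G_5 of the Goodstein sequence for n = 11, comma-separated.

11, 12, 13, 14, 15, 15

step 0: 11 = 2·4 + 3; sub 5 for 4: 2·5 + 3; = 13; G_1 = 13−1 = 12
step 1: 12 = 2·5 + 2; sub 6 for 5: 2·6 + 2; = 14; G_2 = 14−1 = 13
step 2: 13 = 2·6 + 1; sub 7 for 6: 2·7 + 1; = 15; G_3 = 15−1 = 14
step 3: 14 = 2·7; sub 8 for 7: 2·8; = 16; G_4 = 16−1 = 15
step 4: 15 = 8 + 7; sub 9 for 8: 9 + 7; = 16; G_5 = 16−1 = 15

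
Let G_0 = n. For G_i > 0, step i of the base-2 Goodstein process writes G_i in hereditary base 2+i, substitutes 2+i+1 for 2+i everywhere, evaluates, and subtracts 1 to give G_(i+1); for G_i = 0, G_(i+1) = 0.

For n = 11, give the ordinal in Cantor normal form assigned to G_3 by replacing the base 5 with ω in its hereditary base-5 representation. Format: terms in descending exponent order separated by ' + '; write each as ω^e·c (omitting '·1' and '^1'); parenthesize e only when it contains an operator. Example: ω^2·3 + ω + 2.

(0) 11|_2 = 2^(2 + 1) + 2 + 1 ↦ 3^(3 + 1) + 3 + 1|_3 = 85 ⇒ 84
(1) 84|_3 = 3^(3 + 1) + 3 ↦ 4^(4 + 1) + 4|_4 = 1028 ⇒ 1027
(2) 1027|_4 = 4^(4 + 1) + 3 ↦ 5^(5 + 1) + 3|_5 = 15628 ⇒ 15627
(3) 15627|_5 = 5^(5 + 1) + 2 ↦ 6^(6 + 1) + 2|_6 = 279938 ⇒ 279937

ω^(ω + 1) + 2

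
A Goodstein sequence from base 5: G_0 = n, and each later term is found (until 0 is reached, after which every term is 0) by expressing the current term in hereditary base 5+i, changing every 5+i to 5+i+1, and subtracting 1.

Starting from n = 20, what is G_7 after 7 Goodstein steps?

G_0 = 20. HB_5(20) = 4·5. Bump = 24. G_1 = 23.
G_1 = 23. HB_6(23) = 3·6 + 5. Bump = 26. G_2 = 25.
G_2 = 25. HB_7(25) = 3·7 + 4. Bump = 28. G_3 = 27.
G_3 = 27. HB_8(27) = 3·8 + 3. Bump = 30. G_4 = 29.
G_4 = 29. HB_9(29) = 3·9 + 2. Bump = 32. G_5 = 31.
G_5 = 31. HB_10(31) = 3·10 + 1. Bump = 34. G_6 = 33.
G_6 = 33. HB_11(33) = 3·11. Bump = 36. G_7 = 35.
G_7 = 35. HB_12(35) = 2·12 + 11. Bump = 37. G_8 = 36.

35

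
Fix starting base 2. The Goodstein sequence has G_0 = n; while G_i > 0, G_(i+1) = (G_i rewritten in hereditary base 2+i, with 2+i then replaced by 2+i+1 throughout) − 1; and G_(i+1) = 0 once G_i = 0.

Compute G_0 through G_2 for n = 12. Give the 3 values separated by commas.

(0) 12|_2 = 2^(2 + 1) + 2^2 ↦ 3^(3 + 1) + 3^3|_3 = 108 ⇒ 107
(1) 107|_3 = 3^(3 + 1) + 2·3^2 + 2·3 + 2 ↦ 4^(4 + 1) + 2·4^2 + 2·4 + 2|_4 = 1066 ⇒ 1065

12, 107, 1065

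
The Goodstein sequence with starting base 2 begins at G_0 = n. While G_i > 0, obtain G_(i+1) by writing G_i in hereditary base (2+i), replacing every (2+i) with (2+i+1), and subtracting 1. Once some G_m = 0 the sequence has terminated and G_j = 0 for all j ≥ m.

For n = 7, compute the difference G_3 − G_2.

G_0=7  [base 2] 2^2 + 2 + 1  →[2↦3]→  3^3 + 3 + 1 = 31  −1 ⇒ G_1=30
G_1=30  [base 3] 3^3 + 3  →[3↦4]→  4^4 + 4 = 260  −1 ⇒ G_2=259
G_2=259  [base 4] 4^4 + 3  →[4↦5]→  5^5 + 3 = 3128  −1 ⇒ G_3=3127

2868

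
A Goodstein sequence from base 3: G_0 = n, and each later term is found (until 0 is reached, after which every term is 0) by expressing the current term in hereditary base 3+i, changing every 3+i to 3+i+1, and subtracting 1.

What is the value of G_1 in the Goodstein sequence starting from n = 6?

7

i=0: 6 = 2·3 (b=3); 3→4: 2·4 = 8; 8−1 = 7
i=1: 7 = 4 + 3 (b=4); 4→5: 5 + 3 = 8; 8−1 = 7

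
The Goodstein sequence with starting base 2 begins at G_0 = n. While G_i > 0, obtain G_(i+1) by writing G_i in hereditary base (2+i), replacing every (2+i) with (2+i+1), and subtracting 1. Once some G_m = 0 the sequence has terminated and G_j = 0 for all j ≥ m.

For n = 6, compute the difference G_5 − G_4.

51384

i=0: 6 = 2^2 + 2 (b=2); 2→3: 3^3 + 3 = 30; 30−1 = 29
i=1: 29 = 3^3 + 2 (b=3); 3→4: 4^4 + 2 = 258; 258−1 = 257
i=2: 257 = 4^4 + 1 (b=4); 4→5: 5^5 + 1 = 3126; 3126−1 = 3125
i=3: 3125 = 5^5 (b=5); 5→6: 6^6 = 46656; 46656−1 = 46655
i=4: 46655 = 5·6^5 + 5·6^4 + 5·6^3 + 5·6^2 + 5·6 + 5 (b=6); 6→7: 5·7^5 + 5·7^4 + 5·7^3 + 5·7^2 + 5·7 + 5 = 98040; 98040−1 = 98039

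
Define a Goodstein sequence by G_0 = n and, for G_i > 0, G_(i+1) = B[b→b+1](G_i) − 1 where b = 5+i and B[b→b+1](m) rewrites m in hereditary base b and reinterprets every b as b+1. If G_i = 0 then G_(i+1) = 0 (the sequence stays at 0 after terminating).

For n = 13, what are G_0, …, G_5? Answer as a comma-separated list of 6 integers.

G_0 = 13. HB_5(13) = 2·5 + 3. Bump = 15. G_1 = 14.
G_1 = 14. HB_6(14) = 2·6 + 2. Bump = 16. G_2 = 15.
G_2 = 15. HB_7(15) = 2·7 + 1. Bump = 17. G_3 = 16.
G_3 = 16. HB_8(16) = 2·8. Bump = 18. G_4 = 17.
G_4 = 17. HB_9(17) = 9 + 8. Bump = 18. G_5 = 17.

13, 14, 15, 16, 17, 17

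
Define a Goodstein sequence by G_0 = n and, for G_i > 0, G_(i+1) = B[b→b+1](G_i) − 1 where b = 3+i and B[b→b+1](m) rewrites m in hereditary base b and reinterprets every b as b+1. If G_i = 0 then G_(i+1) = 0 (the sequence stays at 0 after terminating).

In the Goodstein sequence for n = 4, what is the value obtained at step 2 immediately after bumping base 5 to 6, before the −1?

4

G_0 = 4. HB_3(4) = 3 + 1. Bump = 5. G_1 = 4.
G_1 = 4. HB_4(4) = 4. Bump = 5. G_2 = 4.
G_2 = 4. HB_5(4) = 4. Bump = 4. G_3 = 3.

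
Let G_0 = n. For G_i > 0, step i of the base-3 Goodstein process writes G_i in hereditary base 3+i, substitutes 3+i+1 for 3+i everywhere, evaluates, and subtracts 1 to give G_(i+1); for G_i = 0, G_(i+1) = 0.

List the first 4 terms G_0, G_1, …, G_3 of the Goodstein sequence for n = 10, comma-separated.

10, 16, 24, 27

i=0: 10 = 3^2 + 1 (b=3); 3→4: 4^2 + 1 = 17; 17−1 = 16
i=1: 16 = 4^2 (b=4); 4→5: 5^2 = 25; 25−1 = 24
i=2: 24 = 4·5 + 4 (b=5); 5→6: 4·6 + 4 = 28; 28−1 = 27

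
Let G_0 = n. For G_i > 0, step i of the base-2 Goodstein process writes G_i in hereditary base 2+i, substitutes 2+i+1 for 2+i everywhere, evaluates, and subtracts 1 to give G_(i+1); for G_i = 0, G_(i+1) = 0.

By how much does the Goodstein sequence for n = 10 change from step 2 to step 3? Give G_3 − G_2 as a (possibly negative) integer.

(0) 10|_2 = 2^(2 + 1) + 2 ↦ 3^(3 + 1) + 3|_3 = 84 ⇒ 83
(1) 83|_3 = 3^(3 + 1) + 2 ↦ 4^(4 + 1) + 2|_4 = 1026 ⇒ 1025
(2) 1025|_4 = 4^(4 + 1) + 1 ↦ 5^(5 + 1) + 1|_5 = 15626 ⇒ 15625

14600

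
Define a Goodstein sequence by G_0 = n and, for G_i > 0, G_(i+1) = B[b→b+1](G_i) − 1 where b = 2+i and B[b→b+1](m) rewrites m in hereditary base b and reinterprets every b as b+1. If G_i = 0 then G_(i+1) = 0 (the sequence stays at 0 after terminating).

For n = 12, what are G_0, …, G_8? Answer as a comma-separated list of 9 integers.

12, 107, 1065, 15685, 280019, 5764910, 134217867, 3486784574, 100000000211

G_0 = 12. HB_2(12) = 2^(2 + 1) + 2^2. Bump = 108. G_1 = 107.
G_1 = 107. HB_3(107) = 3^(3 + 1) + 2·3^2 + 2·3 + 2. Bump = 1066. G_2 = 1065.
G_2 = 1065. HB_4(1065) = 4^(4 + 1) + 2·4^2 + 2·4 + 1. Bump = 15686. G_3 = 15685.
G_3 = 15685. HB_5(15685) = 5^(5 + 1) + 2·5^2 + 2·5. Bump = 280020. G_4 = 280019.
G_4 = 280019. HB_6(280019) = 6^(6 + 1) + 2·6^2 + 6 + 5. Bump = 5764911. G_5 = 5764910.
G_5 = 5764910. HB_7(5764910) = 7^(7 + 1) + 2·7^2 + 7 + 4. Bump = 134217868. G_6 = 134217867.
G_6 = 134217867. HB_8(134217867) = 8^(8 + 1) + 2·8^2 + 8 + 3. Bump = 3486784575. G_7 = 3486784574.
G_7 = 3486784574. HB_9(3486784574) = 9^(9 + 1) + 2·9^2 + 9 + 2. Bump = 100000000212. G_8 = 100000000211.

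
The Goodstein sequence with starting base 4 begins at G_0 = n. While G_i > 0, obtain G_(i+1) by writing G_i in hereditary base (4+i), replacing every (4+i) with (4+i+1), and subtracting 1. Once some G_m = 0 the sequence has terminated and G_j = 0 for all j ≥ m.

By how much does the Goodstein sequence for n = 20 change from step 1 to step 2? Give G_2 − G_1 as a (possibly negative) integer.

G_0 = 20. HB_4(20) = 4^2 + 4. Bump = 30. G_1 = 29.
G_1 = 29. HB_5(29) = 5^2 + 4. Bump = 40. G_2 = 39.

10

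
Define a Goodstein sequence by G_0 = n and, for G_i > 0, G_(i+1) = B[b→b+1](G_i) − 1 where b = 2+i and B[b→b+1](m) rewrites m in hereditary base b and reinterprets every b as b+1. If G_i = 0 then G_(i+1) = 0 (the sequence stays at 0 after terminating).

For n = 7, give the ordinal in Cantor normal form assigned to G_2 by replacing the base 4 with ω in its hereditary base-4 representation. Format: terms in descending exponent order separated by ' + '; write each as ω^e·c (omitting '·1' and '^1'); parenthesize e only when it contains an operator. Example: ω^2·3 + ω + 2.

G_0 = 7. HB_2(7) = 2^2 + 2 + 1. Bump = 31. G_1 = 30.
G_1 = 30. HB_3(30) = 3^3 + 3. Bump = 260. G_2 = 259.
G_2 = 259. HB_4(259) = 4^4 + 3. Bump = 3128. G_3 = 3127.

ω^ω + 3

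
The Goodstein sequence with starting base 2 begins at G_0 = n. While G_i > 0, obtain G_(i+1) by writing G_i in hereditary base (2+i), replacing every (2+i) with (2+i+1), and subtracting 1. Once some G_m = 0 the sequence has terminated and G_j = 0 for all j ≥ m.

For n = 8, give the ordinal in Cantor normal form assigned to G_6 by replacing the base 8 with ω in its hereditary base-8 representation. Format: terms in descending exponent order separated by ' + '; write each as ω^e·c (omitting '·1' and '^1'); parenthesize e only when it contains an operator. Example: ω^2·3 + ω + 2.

base 2: 8 = 2^(2 + 1); at 3: 3^(3 + 1) = 81; next = 80
base 3: 80 = 2·3^3 + 2·3^2 + 2·3 + 2; at 4: 2·4^4 + 2·4^2 + 2·4 + 2 = 554; next = 553
base 4: 553 = 2·4^4 + 2·4^2 + 2·4 + 1; at 5: 2·5^5 + 2·5^2 + 2·5 + 1 = 6311; next = 6310
base 5: 6310 = 2·5^5 + 2·5^2 + 2·5; at 6: 2·6^6 + 2·6^2 + 2·6 = 93396; next = 93395
base 6: 93395 = 2·6^6 + 2·6^2 + 6 + 5; at 7: 2·7^7 + 2·7^2 + 7 + 5 = 1647196; next = 1647195
base 7: 1647195 = 2·7^7 + 2·7^2 + 7 + 4; at 8: 2·8^8 + 2·8^2 + 8 + 4 = 33554572; next = 33554571
base 8: 33554571 = 2·8^8 + 2·8^2 + 8 + 3; at 9: 2·9^9 + 2·9^2 + 9 + 3 = 774841152; next = 774841151

ω^ω·2 + ω^2·2 + ω + 3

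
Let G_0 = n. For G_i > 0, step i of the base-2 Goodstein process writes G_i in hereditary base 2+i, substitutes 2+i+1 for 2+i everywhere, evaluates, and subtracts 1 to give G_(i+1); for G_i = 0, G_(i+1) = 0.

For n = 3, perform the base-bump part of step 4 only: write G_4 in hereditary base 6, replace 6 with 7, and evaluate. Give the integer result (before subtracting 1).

base 2: 3 = 2 + 1; at 3: 3 + 1 = 4; next = 3
base 3: 3 = 3; at 4: 4 = 4; next = 3
base 4: 3 = 3; at 5: 3 = 3; next = 2
base 5: 2 = 2; at 6: 2 = 2; next = 1
base 6: 1 = 1; at 7: 1 = 1; next = 0

1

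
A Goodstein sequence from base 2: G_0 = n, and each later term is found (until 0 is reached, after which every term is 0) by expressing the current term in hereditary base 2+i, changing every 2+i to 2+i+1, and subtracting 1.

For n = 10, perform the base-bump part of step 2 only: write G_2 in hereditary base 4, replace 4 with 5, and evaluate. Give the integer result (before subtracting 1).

G_0=10  [base 2] 2^(2 + 1) + 2  →[2↦3]→  3^(3 + 1) + 3 = 84  −1 ⇒ G_1=83
G_1=83  [base 3] 3^(3 + 1) + 2  →[3↦4]→  4^(4 + 1) + 2 = 1026  −1 ⇒ G_2=1025
G_2=1025  [base 4] 4^(4 + 1) + 1  →[4↦5]→  5^(5 + 1) + 1 = 15626  −1 ⇒ G_3=15625

15626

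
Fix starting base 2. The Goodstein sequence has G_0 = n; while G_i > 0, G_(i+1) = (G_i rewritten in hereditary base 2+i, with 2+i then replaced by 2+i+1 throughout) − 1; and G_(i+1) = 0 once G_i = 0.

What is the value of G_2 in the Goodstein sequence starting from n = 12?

1065

G_0=12  [base 2] 2^(2 + 1) + 2^2  →[2↦3]→  3^(3 + 1) + 3^3 = 108  −1 ⇒ G_1=107
G_1=107  [base 3] 3^(3 + 1) + 2·3^2 + 2·3 + 2  →[3↦4]→  4^(4 + 1) + 2·4^2 + 2·4 + 2 = 1066  −1 ⇒ G_2=1065
G_2=1065  [base 4] 4^(4 + 1) + 2·4^2 + 2·4 + 1  →[4↦5]→  5^(5 + 1) + 2·5^2 + 2·5 + 1 = 15686  −1 ⇒ G_3=15685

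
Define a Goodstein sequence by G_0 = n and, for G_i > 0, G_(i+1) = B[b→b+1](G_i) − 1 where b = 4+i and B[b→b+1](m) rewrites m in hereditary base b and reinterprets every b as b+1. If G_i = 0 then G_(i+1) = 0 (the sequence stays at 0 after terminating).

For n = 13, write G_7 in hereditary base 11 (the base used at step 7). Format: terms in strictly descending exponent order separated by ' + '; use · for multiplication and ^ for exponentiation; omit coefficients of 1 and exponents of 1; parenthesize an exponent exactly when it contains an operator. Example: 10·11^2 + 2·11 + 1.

i=0: 13 = 3·4 + 1 (b=4); 4→5: 3·5 + 1 = 16; 16−1 = 15
i=1: 15 = 3·5 (b=5); 5→6: 3·6 = 18; 18−1 = 17
i=2: 17 = 2·6 + 5 (b=6); 6→7: 2·7 + 5 = 19; 19−1 = 18
i=3: 18 = 2·7 + 4 (b=7); 7→8: 2·8 + 4 = 20; 20−1 = 19
i=4: 19 = 2·8 + 3 (b=8); 8→9: 2·9 + 3 = 21; 21−1 = 20
i=5: 20 = 2·9 + 2 (b=9); 9→10: 2·10 + 2 = 22; 22−1 = 21
i=6: 21 = 2·10 + 1 (b=10); 10→11: 2·11 + 1 = 23; 23−1 = 22
i=7: 22 = 2·11 (b=11); 11→12: 2·12 = 24; 24−1 = 23

2·11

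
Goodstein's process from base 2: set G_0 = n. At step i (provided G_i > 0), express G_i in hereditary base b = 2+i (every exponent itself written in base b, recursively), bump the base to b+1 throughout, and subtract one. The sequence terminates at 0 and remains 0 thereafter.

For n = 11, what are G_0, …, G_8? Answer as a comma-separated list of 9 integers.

i=0: 11 = 2^(2 + 1) + 2 + 1 (b=2); 2→3: 3^(3 + 1) + 3 + 1 = 85; 85−1 = 84
i=1: 84 = 3^(3 + 1) + 3 (b=3); 3→4: 4^(4 + 1) + 4 = 1028; 1028−1 = 1027
i=2: 1027 = 4^(4 + 1) + 3 (b=4); 4→5: 5^(5 + 1) + 3 = 15628; 15628−1 = 15627
i=3: 15627 = 5^(5 + 1) + 2 (b=5); 5→6: 6^(6 + 1) + 2 = 279938; 279938−1 = 279937
i=4: 279937 = 6^(6 + 1) + 1 (b=6); 6→7: 7^(7 + 1) + 1 = 5764802; 5764802−1 = 5764801
i=5: 5764801 = 7^(7 + 1) (b=7); 7→8: 8^(8 + 1) = 134217728; 134217728−1 = 134217727
i=6: 134217727 = 7·8^8 + 7·8^7 + 7·8^6 + 7·8^5 + 7·8^4 + 7·8^3 + 7·8^2 + 7·8 + 7 (b=8); 8→9: 7·9^9 + 7·9^7 + 7·9^6 + 7·9^5 + 7·9^4 + 7·9^3 + 7·9^2 + 7·9 + 7 = 2749609303; 2749609303−1 = 2749609302
i=7: 2749609302 = 7·9^9 + 7·9^7 + 7·9^6 + 7·9^5 + 7·9^4 + 7·9^3 + 7·9^2 + 7·9 + 6 (b=9); 9→10: 7·10^10 + 7·10^7 + 7·10^6 + 7·10^5 + 7·10^4 + 7·10^3 + 7·10^2 + 7·10 + 6 = 70077777776; 70077777776−1 = 70077777775

11, 84, 1027, 15627, 279937, 5764801, 134217727, 2749609302, 70077777775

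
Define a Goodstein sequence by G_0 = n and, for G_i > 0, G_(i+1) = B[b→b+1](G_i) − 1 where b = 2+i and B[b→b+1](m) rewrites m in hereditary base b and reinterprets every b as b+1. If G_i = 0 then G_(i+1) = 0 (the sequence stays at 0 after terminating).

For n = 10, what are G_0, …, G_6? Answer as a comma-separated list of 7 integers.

10, 83, 1025, 15625, 279935, 4215754, 84073323

i=0: 10 = 2^(2 + 1) + 2 (b=2); 2→3: 3^(3 + 1) + 3 = 84; 84−1 = 83
i=1: 83 = 3^(3 + 1) + 2 (b=3); 3→4: 4^(4 + 1) + 2 = 1026; 1026−1 = 1025
i=2: 1025 = 4^(4 + 1) + 1 (b=4); 4→5: 5^(5 + 1) + 1 = 15626; 15626−1 = 15625
i=3: 15625 = 5^(5 + 1) (b=5); 5→6: 6^(6 + 1) = 279936; 279936−1 = 279935
i=4: 279935 = 5·6^6 + 5·6^5 + 5·6^4 + 5·6^3 + 5·6^2 + 5·6 + 5 (b=6); 6→7: 5·7^7 + 5·7^5 + 5·7^4 + 5·7^3 + 5·7^2 + 5·7 + 5 = 4215755; 4215755−1 = 4215754
i=5: 4215754 = 5·7^7 + 5·7^5 + 5·7^4 + 5·7^3 + 5·7^2 + 5·7 + 4 (b=7); 7→8: 5·8^8 + 5·8^5 + 5·8^4 + 5·8^3 + 5·8^2 + 5·8 + 4 = 84073324; 84073324−1 = 84073323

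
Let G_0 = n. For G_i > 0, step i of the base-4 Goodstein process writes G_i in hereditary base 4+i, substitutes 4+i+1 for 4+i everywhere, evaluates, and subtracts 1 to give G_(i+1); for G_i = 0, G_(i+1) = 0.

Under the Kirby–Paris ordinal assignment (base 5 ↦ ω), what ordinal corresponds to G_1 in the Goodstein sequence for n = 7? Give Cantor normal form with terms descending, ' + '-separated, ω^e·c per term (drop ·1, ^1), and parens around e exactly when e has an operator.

ω + 2

[0] 7 ≡ 4 + 3 (base 4). Lift 5: 8. −1: 7.
[1] 7 ≡ 5 + 2 (base 5). Lift 6: 8. −1: 7.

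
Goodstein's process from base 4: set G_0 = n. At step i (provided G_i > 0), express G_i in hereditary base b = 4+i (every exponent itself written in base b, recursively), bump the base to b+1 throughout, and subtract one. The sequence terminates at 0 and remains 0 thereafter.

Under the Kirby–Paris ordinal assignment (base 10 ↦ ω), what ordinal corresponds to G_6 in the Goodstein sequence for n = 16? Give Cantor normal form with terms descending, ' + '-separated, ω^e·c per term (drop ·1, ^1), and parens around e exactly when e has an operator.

G_0=16  [base 4] 4^2  →[4↦5]→  5^2 = 25  −1 ⇒ G_1=24
G_1=24  [base 5] 4·5 + 4  →[5↦6]→  4·6 + 4 = 28  −1 ⇒ G_2=27
G_2=27  [base 6] 4·6 + 3  →[6↦7]→  4·7 + 3 = 31  −1 ⇒ G_3=30
G_3=30  [base 7] 4·7 + 2  →[7↦8]→  4·8 + 2 = 34  −1 ⇒ G_4=33
G_4=33  [base 8] 4·8 + 1  →[8↦9]→  4·9 + 1 = 37  −1 ⇒ G_5=36
G_5=36  [base 9] 4·9  →[9↦10]→  4·10 = 40  −1 ⇒ G_6=39

ω·3 + 9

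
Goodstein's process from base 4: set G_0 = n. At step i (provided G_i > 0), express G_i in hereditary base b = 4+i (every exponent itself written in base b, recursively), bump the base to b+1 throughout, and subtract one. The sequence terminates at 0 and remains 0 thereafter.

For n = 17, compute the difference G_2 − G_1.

step 0: 17 = 4^2 + 1; sub 5 for 4: 5^2 + 1; = 26; G_1 = 26−1 = 25
step 1: 25 = 5^2; sub 6 for 5: 6^2; = 36; G_2 = 36−1 = 35

10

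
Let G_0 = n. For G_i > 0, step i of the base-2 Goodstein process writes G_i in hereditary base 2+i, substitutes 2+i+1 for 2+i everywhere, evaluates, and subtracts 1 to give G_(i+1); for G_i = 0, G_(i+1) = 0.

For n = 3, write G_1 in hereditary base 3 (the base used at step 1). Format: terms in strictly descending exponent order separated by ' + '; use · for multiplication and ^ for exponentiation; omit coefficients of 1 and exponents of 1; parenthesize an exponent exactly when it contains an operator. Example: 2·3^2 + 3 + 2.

step 0: 3 = 2 + 1; sub 3 for 2: 3 + 1; = 4; G_1 = 4−1 = 3
step 1: 3 = 3; sub 4 for 3: 4; = 4; G_2 = 4−1 = 3

3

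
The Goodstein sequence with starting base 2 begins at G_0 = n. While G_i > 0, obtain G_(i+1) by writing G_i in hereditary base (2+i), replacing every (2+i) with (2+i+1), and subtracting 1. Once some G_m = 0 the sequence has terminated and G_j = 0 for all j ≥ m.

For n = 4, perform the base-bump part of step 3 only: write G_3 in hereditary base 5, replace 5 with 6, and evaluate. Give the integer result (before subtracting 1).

84

(0) 4|_2 = 2^2 ↦ 3^3|_3 = 27 ⇒ 26
(1) 26|_3 = 2·3^2 + 2·3 + 2 ↦ 2·4^2 + 2·4 + 2|_4 = 42 ⇒ 41
(2) 41|_4 = 2·4^2 + 2·4 + 1 ↦ 2·5^2 + 2·5 + 1|_5 = 61 ⇒ 60
(3) 60|_5 = 2·5^2 + 2·5 ↦ 2·6^2 + 2·6|_6 = 84 ⇒ 83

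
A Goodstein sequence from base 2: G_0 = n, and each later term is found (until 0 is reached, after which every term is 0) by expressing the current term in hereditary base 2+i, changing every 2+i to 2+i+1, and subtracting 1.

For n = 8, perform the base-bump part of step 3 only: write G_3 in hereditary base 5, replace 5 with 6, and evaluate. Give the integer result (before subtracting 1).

i=0: 8 = 2^(2 + 1) (b=2); 2→3: 3^(3 + 1) = 81; 81−1 = 80
i=1: 80 = 2·3^3 + 2·3^2 + 2·3 + 2 (b=3); 3→4: 2·4^4 + 2·4^2 + 2·4 + 2 = 554; 554−1 = 553
i=2: 553 = 2·4^4 + 2·4^2 + 2·4 + 1 (b=4); 4→5: 2·5^5 + 2·5^2 + 2·5 + 1 = 6311; 6311−1 = 6310
i=3: 6310 = 2·5^5 + 2·5^2 + 2·5 (b=5); 5→6: 2·6^6 + 2·6^2 + 2·6 = 93396; 93396−1 = 93395

93396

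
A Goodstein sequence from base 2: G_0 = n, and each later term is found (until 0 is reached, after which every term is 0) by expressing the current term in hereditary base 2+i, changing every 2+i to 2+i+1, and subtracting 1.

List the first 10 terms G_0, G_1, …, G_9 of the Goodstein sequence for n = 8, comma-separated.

8, 80, 553, 6310, 93395, 1647195, 33554571, 774841151, 20000000211, 570623341475

(0) 8|_2 = 2^(2 + 1) ↦ 3^(3 + 1)|_3 = 81 ⇒ 80
(1) 80|_3 = 2·3^3 + 2·3^2 + 2·3 + 2 ↦ 2·4^4 + 2·4^2 + 2·4 + 2|_4 = 554 ⇒ 553
(2) 553|_4 = 2·4^4 + 2·4^2 + 2·4 + 1 ↦ 2·5^5 + 2·5^2 + 2·5 + 1|_5 = 6311 ⇒ 6310
(3) 6310|_5 = 2·5^5 + 2·5^2 + 2·5 ↦ 2·6^6 + 2·6^2 + 2·6|_6 = 93396 ⇒ 93395
(4) 93395|_6 = 2·6^6 + 2·6^2 + 6 + 5 ↦ 2·7^7 + 2·7^2 + 7 + 5|_7 = 1647196 ⇒ 1647195
(5) 1647195|_7 = 2·7^7 + 2·7^2 + 7 + 4 ↦ 2·8^8 + 2·8^2 + 8 + 4|_8 = 33554572 ⇒ 33554571
(6) 33554571|_8 = 2·8^8 + 2·8^2 + 8 + 3 ↦ 2·9^9 + 2·9^2 + 9 + 3|_9 = 774841152 ⇒ 774841151
(7) 774841151|_9 = 2·9^9 + 2·9^2 + 9 + 2 ↦ 2·10^10 + 2·10^2 + 10 + 2|_10 = 20000000212 ⇒ 20000000211
(8) 20000000211|_10 = 2·10^10 + 2·10^2 + 10 + 1 ↦ 2·11^11 + 2·11^2 + 11 + 1|_11 = 570623341476 ⇒ 570623341475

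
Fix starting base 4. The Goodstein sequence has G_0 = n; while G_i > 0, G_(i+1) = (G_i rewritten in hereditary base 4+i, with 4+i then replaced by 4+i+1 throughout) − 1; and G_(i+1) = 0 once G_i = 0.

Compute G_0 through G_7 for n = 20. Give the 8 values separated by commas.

base 4: 20 = 4^2 + 4; at 5: 5^2 + 5 = 30; next = 29
base 5: 29 = 5^2 + 4; at 6: 6^2 + 4 = 40; next = 39
base 6: 39 = 6^2 + 3; at 7: 7^2 + 3 = 52; next = 51
base 7: 51 = 7^2 + 2; at 8: 8^2 + 2 = 66; next = 65
base 8: 65 = 8^2 + 1; at 9: 9^2 + 1 = 82; next = 81
base 9: 81 = 9^2; at 10: 10^2 = 100; next = 99
base 10: 99 = 9·10 + 9; at 11: 9·11 + 9 = 108; next = 107

20, 29, 39, 51, 65, 81, 99, 107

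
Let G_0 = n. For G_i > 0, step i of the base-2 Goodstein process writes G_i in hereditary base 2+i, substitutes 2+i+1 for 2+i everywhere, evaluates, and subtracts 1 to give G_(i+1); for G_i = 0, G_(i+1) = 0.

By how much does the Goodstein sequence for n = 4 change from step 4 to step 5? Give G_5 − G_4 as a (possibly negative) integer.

base 2: 4 = 2^2; at 3: 3^3 = 27; next = 26
base 3: 26 = 2·3^2 + 2·3 + 2; at 4: 2·4^2 + 2·4 + 2 = 42; next = 41
base 4: 41 = 2·4^2 + 2·4 + 1; at 5: 2·5^2 + 2·5 + 1 = 61; next = 60
base 5: 60 = 2·5^2 + 2·5; at 6: 2·6^2 + 2·6 = 84; next = 83
base 6: 83 = 2·6^2 + 6 + 5; at 7: 2·7^2 + 7 + 5 = 110; next = 109

26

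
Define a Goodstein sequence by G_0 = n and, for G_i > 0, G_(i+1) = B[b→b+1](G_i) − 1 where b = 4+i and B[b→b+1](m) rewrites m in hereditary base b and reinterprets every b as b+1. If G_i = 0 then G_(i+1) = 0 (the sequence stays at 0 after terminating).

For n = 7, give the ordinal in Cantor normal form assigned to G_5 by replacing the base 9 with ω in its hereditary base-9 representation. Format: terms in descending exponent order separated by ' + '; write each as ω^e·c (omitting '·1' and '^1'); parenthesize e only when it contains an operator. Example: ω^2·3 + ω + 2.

6

(0) 7|_4 = 4 + 3 ↦ 5 + 3|_5 = 8 ⇒ 7
(1) 7|_5 = 5 + 2 ↦ 6 + 2|_6 = 8 ⇒ 7
(2) 7|_6 = 6 + 1 ↦ 7 + 1|_7 = 8 ⇒ 7
(3) 7|_7 = 7 ↦ 8|_8 = 8 ⇒ 7
(4) 7|_8 = 7 ↦ 7|_9 = 7 ⇒ 6
(5) 6|_9 = 6 ↦ 6|_10 = 6 ⇒ 5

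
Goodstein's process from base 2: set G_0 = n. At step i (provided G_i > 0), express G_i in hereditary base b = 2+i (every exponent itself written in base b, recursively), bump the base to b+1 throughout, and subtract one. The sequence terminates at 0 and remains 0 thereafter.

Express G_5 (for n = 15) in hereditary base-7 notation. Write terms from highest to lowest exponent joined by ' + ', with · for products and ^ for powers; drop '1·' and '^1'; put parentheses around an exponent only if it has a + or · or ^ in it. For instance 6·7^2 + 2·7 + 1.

7^(7 + 1) + 7^7

i=0: 15 = 2^(2 + 1) + 2^2 + 2 + 1 (b=2); 2→3: 3^(3 + 1) + 3^3 + 3 + 1 = 112; 112−1 = 111
i=1: 111 = 3^(3 + 1) + 3^3 + 3 (b=3); 3→4: 4^(4 + 1) + 4^4 + 4 = 1284; 1284−1 = 1283
i=2: 1283 = 4^(4 + 1) + 4^4 + 3 (b=4); 4→5: 5^(5 + 1) + 5^5 + 3 = 18753; 18753−1 = 18752
i=3: 18752 = 5^(5 + 1) + 5^5 + 2 (b=5); 5→6: 6^(6 + 1) + 6^6 + 2 = 326594; 326594−1 = 326593
i=4: 326593 = 6^(6 + 1) + 6^6 + 1 (b=6); 6→7: 7^(7 + 1) + 7^7 + 1 = 6588345; 6588345−1 = 6588344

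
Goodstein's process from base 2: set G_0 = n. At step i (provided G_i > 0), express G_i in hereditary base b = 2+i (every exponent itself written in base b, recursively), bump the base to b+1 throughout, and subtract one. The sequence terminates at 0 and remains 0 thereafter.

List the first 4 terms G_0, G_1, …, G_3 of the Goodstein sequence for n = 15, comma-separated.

15 —HB2→ 2^(2 + 1) + 2^2 + 2 + 1 —bump→ 3^(3 + 1) + 3^3 + 3 + 1 = 112 —(−1)→ 111
111 —HB3→ 3^(3 + 1) + 3^3 + 3 —bump→ 4^(4 + 1) + 4^4 + 4 = 1284 —(−1)→ 1283
1283 —HB4→ 4^(4 + 1) + 4^4 + 3 —bump→ 5^(5 + 1) + 5^5 + 3 = 18753 —(−1)→ 18752

15, 111, 1283, 18752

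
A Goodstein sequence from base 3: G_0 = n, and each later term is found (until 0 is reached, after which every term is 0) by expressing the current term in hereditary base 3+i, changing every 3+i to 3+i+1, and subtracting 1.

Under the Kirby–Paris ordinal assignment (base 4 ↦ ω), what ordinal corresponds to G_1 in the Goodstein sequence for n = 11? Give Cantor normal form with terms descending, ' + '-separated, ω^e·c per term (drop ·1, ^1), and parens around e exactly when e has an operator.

i=0: 11 = 3^2 + 2 (b=3); 3→4: 4^2 + 2 = 18; 18−1 = 17
i=1: 17 = 4^2 + 1 (b=4); 4→5: 5^2 + 1 = 26; 26−1 = 25

ω^2 + 1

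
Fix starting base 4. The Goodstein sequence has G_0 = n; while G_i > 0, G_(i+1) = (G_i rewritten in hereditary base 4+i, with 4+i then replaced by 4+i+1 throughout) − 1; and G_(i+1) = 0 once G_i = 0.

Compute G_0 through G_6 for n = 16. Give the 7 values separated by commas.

base 4: 16 = 4^2; at 5: 5^2 = 25; next = 24
base 5: 24 = 4·5 + 4; at 6: 4·6 + 4 = 28; next = 27
base 6: 27 = 4·6 + 3; at 7: 4·7 + 3 = 31; next = 30
base 7: 30 = 4·7 + 2; at 8: 4·8 + 2 = 34; next = 33
base 8: 33 = 4·8 + 1; at 9: 4·9 + 1 = 37; next = 36
base 9: 36 = 4·9; at 10: 4·10 = 40; next = 39

16, 24, 27, 30, 33, 36, 39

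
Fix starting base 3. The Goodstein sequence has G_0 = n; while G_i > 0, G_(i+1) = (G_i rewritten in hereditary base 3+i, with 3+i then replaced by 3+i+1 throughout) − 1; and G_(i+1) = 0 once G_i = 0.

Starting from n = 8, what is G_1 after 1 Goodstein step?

G_0=8  [base 3] 2·3 + 2  →[3↦4]→  2·4 + 2 = 10  −1 ⇒ G_1=9
G_1=9  [base 4] 2·4 + 1  →[4↦5]→  2·5 + 1 = 11  −1 ⇒ G_2=10

9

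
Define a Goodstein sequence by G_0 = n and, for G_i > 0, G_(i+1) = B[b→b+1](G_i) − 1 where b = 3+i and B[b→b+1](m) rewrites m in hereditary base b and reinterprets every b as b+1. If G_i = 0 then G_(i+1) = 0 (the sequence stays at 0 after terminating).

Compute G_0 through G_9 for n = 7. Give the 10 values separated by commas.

7, 8, 9, 9, 9, 9, 9, 9, 8, 7

[0] 7 ≡ 2·3 + 1 (base 3). Lift 4: 9. −1: 8.
[1] 8 ≡ 2·4 (base 4). Lift 5: 10. −1: 9.
[2] 9 ≡ 5 + 4 (base 5). Lift 6: 10. −1: 9.
[3] 9 ≡ 6 + 3 (base 6). Lift 7: 10. −1: 9.
[4] 9 ≡ 7 + 2 (base 7). Lift 8: 10. −1: 9.
[5] 9 ≡ 8 + 1 (base 8). Lift 9: 10. −1: 9.
[6] 9 ≡ 9 (base 9). Lift 10: 10. −1: 9.
[7] 9 ≡ 9 (base 10). Lift 11: 9. −1: 8.
[8] 8 ≡ 8 (base 11). Lift 12: 8. −1: 7.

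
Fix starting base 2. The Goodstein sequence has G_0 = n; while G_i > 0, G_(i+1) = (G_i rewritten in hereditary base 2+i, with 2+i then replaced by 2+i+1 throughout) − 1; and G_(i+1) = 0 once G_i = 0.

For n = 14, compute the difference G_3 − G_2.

17469

i=0: 14 = 2^(2 + 1) + 2^2 + 2 (b=2); 2→3: 3^(3 + 1) + 3^3 + 3 = 111; 111−1 = 110
i=1: 110 = 3^(3 + 1) + 3^3 + 2 (b=3); 3→4: 4^(4 + 1) + 4^4 + 2 = 1282; 1282−1 = 1281
i=2: 1281 = 4^(4 + 1) + 4^4 + 1 (b=4); 4→5: 5^(5 + 1) + 5^5 + 1 = 18751; 18751−1 = 18750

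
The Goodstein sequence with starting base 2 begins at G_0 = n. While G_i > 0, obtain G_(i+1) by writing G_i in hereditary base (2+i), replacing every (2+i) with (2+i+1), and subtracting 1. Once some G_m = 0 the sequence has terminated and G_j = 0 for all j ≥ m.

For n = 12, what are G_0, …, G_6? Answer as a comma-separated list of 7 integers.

12, 107, 1065, 15685, 280019, 5764910, 134217867

[0] 12 ≡ 2^(2 + 1) + 2^2 (base 2). Lift 3: 108. −1: 107.
[1] 107 ≡ 3^(3 + 1) + 2·3^2 + 2·3 + 2 (base 3). Lift 4: 1066. −1: 1065.
[2] 1065 ≡ 4^(4 + 1) + 2·4^2 + 2·4 + 1 (base 4). Lift 5: 15686. −1: 15685.
[3] 15685 ≡ 5^(5 + 1) + 2·5^2 + 2·5 (base 5). Lift 6: 280020. −1: 280019.
[4] 280019 ≡ 6^(6 + 1) + 2·6^2 + 6 + 5 (base 6). Lift 7: 5764911. −1: 5764910.
[5] 5764910 ≡ 7^(7 + 1) + 2·7^2 + 7 + 4 (base 7). Lift 8: 134217868. −1: 134217867.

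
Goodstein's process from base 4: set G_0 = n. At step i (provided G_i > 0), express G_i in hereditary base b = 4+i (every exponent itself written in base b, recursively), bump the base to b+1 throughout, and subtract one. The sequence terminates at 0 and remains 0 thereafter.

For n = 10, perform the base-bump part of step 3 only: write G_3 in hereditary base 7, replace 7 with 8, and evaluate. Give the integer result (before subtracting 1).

step 0: 10 = 2·4 + 2; sub 5 for 4: 2·5 + 2; = 12; G_1 = 12−1 = 11
step 1: 11 = 2·5 + 1; sub 6 for 5: 2·6 + 1; = 13; G_2 = 13−1 = 12
step 2: 12 = 2·6; sub 7 for 6: 2·7; = 14; G_3 = 14−1 = 13
step 3: 13 = 7 + 6; sub 8 for 7: 8 + 6; = 14; G_4 = 14−1 = 13

14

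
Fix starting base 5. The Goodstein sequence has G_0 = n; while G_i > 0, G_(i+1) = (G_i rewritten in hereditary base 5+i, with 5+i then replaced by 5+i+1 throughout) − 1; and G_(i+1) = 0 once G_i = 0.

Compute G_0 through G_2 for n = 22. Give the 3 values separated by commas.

step 0: 22 = 4·5 + 2; sub 6 for 5: 4·6 + 2; = 26; G_1 = 26−1 = 25
step 1: 25 = 4·6 + 1; sub 7 for 6: 4·7 + 1; = 29; G_2 = 29−1 = 28

22, 25, 28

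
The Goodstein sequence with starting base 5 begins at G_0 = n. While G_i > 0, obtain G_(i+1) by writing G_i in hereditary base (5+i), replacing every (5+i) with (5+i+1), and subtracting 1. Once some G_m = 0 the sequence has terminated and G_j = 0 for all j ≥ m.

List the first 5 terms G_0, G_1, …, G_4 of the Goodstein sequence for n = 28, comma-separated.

i=0: 28 = 5^2 + 3 (b=5); 5→6: 6^2 + 3 = 39; 39−1 = 38
i=1: 38 = 6^2 + 2 (b=6); 6→7: 7^2 + 2 = 51; 51−1 = 50
i=2: 50 = 7^2 + 1 (b=7); 7→8: 8^2 + 1 = 65; 65−1 = 64
i=3: 64 = 8^2 (b=8); 8→9: 9^2 = 81; 81−1 = 80

28, 38, 50, 64, 80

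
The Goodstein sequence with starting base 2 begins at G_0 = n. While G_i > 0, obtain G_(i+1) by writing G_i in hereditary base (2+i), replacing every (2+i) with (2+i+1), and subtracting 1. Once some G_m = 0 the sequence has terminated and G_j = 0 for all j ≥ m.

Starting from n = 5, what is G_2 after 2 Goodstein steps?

255

i=0: 5 = 2^2 + 1 (b=2); 2→3: 3^3 + 1 = 28; 28−1 = 27
i=1: 27 = 3^3 (b=3); 3→4: 4^4 = 256; 256−1 = 255
i=2: 255 = 3·4^3 + 3·4^2 + 3·4 + 3 (b=4); 4→5: 3·5^3 + 3·5^2 + 3·5 + 3 = 468; 468−1 = 467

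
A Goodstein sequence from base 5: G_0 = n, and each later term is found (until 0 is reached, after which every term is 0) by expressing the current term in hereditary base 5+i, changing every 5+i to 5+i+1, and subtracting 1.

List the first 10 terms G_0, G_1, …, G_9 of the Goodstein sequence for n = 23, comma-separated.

23, 26, 29, 32, 35, 37, 39, 41, 43, 45

[0] 23 ≡ 4·5 + 3 (base 5). Lift 6: 27. −1: 26.
[1] 26 ≡ 4·6 + 2 (base 6). Lift 7: 30. −1: 29.
[2] 29 ≡ 4·7 + 1 (base 7). Lift 8: 33. −1: 32.
[3] 32 ≡ 4·8 (base 8). Lift 9: 36. −1: 35.
[4] 35 ≡ 3·9 + 8 (base 9). Lift 10: 38. −1: 37.
[5] 37 ≡ 3·10 + 7 (base 10). Lift 11: 40. −1: 39.
[6] 39 ≡ 3·11 + 6 (base 11). Lift 12: 42. −1: 41.
[7] 41 ≡ 3·12 + 5 (base 12). Lift 13: 44. −1: 43.
[8] 43 ≡ 3·13 + 4 (base 13). Lift 14: 46. −1: 45.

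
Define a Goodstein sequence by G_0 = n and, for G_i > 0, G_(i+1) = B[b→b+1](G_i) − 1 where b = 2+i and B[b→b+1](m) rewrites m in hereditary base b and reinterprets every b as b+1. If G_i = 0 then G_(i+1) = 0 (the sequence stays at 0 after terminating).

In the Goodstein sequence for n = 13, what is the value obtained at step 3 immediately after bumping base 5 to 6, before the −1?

280712

13 —HB2→ 2^(2 + 1) + 2^2 + 1 —bump→ 3^(3 + 1) + 3^3 + 1 = 109 —(−1)→ 108
108 —HB3→ 3^(3 + 1) + 3^3 —bump→ 4^(4 + 1) + 4^4 = 1280 —(−1)→ 1279
1279 —HB4→ 4^(4 + 1) + 3·4^3 + 3·4^2 + 3·4 + 3 —bump→ 5^(5 + 1) + 3·5^3 + 3·5^2 + 3·5 + 3 = 16093 —(−1)→ 16092
16092 —HB5→ 5^(5 + 1) + 3·5^3 + 3·5^2 + 3·5 + 2 —bump→ 6^(6 + 1) + 3·6^3 + 3·6^2 + 3·6 + 2 = 280712 —(−1)→ 280711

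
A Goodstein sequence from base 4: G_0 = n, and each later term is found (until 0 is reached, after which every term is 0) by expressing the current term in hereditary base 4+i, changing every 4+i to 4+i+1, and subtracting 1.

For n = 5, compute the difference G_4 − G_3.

-1

[0] 5 ≡ 4 + 1 (base 4). Lift 5: 6. −1: 5.
[1] 5 ≡ 5 (base 5). Lift 6: 6. −1: 5.
[2] 5 ≡ 5 (base 6). Lift 7: 5. −1: 4.
[3] 4 ≡ 4 (base 7). Lift 8: 4. −1: 3.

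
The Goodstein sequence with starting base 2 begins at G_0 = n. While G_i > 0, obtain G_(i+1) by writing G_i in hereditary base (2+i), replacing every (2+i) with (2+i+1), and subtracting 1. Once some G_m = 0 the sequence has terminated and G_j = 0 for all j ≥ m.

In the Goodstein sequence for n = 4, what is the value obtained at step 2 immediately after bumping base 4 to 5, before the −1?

61

4 —HB2→ 2^2 —bump→ 3^3 = 27 —(−1)→ 26
26 —HB3→ 2·3^2 + 2·3 + 2 —bump→ 2·4^2 + 2·4 + 2 = 42 —(−1)→ 41
41 —HB4→ 2·4^2 + 2·4 + 1 —bump→ 2·5^2 + 2·5 + 1 = 61 —(−1)→ 60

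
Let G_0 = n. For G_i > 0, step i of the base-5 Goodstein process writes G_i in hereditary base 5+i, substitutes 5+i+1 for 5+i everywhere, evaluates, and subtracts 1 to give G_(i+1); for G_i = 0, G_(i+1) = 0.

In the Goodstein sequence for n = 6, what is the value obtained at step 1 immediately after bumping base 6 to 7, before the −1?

G_0=6  [base 5] 5 + 1  →[5↦6]→  6 + 1 = 7  −1 ⇒ G_1=6
G_1=6  [base 6] 6  →[6↦7]→  7 = 7  −1 ⇒ G_2=6

7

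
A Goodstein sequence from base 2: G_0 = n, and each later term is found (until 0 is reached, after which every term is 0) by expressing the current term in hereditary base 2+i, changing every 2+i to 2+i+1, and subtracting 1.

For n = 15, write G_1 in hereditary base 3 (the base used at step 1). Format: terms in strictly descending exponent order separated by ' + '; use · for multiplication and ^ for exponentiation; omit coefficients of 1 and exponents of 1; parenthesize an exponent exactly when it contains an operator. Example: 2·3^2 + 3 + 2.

G_0=15  [base 2] 2^(2 + 1) + 2^2 + 2 + 1  →[2↦3]→  3^(3 + 1) + 3^3 + 3 + 1 = 112  −1 ⇒ G_1=111
G_1=111  [base 3] 3^(3 + 1) + 3^3 + 3  →[3↦4]→  4^(4 + 1) + 4^4 + 4 = 1284  −1 ⇒ G_2=1283

3^(3 + 1) + 3^3 + 3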